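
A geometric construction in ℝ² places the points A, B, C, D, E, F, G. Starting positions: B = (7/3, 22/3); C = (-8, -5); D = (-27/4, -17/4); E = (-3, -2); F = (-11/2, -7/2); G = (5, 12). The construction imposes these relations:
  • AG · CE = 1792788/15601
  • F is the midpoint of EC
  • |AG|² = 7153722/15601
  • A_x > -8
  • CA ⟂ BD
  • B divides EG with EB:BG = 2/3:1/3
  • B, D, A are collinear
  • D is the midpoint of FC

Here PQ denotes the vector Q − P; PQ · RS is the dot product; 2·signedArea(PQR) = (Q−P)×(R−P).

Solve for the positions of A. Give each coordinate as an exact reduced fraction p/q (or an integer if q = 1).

1. A_x = -118414/15601  [B, D, A are collinear ∩ CA ⟂ BD]
2. A_y = -83019/15601  [B, D, A are collinear ∩ CA ⟂ BD]
   → A = (-118414/15601, -83019/15601)

A = (-118414/15601, -83019/15601)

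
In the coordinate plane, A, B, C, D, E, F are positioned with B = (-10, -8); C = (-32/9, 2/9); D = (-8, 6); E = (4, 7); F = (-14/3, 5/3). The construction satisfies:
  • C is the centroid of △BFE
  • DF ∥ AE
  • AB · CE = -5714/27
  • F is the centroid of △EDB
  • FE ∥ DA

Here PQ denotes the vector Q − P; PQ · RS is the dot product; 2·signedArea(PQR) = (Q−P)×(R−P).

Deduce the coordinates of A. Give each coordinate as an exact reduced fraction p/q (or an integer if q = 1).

1. A_x = 2/3  [DF ∥ AE ∩ FE ∥ DA]
2. A_y = 34/3  [DF ∥ AE ∩ FE ∥ DA]
   → A = (2/3, 34/3)

A = (2/3, 34/3)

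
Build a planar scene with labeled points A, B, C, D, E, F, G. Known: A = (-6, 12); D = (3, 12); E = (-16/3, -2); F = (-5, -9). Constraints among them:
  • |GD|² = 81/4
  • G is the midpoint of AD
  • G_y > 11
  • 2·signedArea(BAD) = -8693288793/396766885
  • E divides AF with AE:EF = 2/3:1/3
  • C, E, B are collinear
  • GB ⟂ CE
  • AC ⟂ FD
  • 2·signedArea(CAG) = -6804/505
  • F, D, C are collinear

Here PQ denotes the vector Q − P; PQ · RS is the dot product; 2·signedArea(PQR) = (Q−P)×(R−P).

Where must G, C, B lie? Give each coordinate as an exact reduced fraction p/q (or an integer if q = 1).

B = (1765699413/793533770, 3795281643/396766885)
C = (939/505, 4548/505)
G = (-3/2, 12)

1. G_x = -3/2  [G is the midpoint of AD]
2. G_y = 12  [G is the midpoint of AD]
   → G = (-3/2, 12)
3. C_x = 939/505  [F, D, C are collinear ∩ AC ⟂ FD]
4. C_y = 4548/505  [F, D, C are collinear ∩ AC ⟂ FD]
   → C = (939/505, 4548/505)
5. B_x = 1765699413/793533770  [C, E, B are collinear ∩ GB ⟂ CE]
6. B_y = 3795281643/396766885  [C, E, B are collinear ∩ GB ⟂ CE]
   → B = (1765699413/793533770, 3795281643/396766885)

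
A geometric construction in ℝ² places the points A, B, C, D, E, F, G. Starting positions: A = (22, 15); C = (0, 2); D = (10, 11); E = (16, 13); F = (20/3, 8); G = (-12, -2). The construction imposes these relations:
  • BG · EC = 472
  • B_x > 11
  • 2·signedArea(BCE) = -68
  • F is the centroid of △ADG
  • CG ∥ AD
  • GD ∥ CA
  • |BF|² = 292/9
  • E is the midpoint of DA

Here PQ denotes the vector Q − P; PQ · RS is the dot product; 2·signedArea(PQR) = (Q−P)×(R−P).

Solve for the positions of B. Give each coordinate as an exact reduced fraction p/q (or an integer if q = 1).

B = (12, 6)

1. B_x = 12  [BG · EC = 472 ∩ 2·signedArea(BCE) = -68]
2. B_y = 6  [BG · EC = 472 ∩ 2·signedArea(BCE) = -68]
   → B = (12, 6)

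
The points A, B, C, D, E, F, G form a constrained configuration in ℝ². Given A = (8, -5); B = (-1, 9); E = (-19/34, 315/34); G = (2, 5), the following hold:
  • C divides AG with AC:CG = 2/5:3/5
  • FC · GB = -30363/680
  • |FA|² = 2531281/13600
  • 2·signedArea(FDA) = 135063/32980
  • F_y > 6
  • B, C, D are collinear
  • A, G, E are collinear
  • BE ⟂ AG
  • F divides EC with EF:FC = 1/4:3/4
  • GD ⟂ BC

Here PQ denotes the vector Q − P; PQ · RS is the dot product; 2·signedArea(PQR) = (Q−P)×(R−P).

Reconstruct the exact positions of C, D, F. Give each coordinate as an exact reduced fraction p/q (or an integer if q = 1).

C = (28/5, -1)
D = (6278/3589, 17351/3589)
F = (667/680, 911/136)

1. C_x = 28/5  [C divides AG with AC:CG = 2/5:3/5]
2. C_y = -1  [C divides AG with AC:CG = 2/5:3/5]
   → C = (28/5, -1)
3. D_x = 6278/3589  [B, C, D are collinear ∩ GD ⟂ BC]
4. D_y = 17351/3589  [B, C, D are collinear ∩ GD ⟂ BC]
   → D = (6278/3589, 17351/3589)
5. F_x = 667/680  [F divides EC with EF:FC = 1/4:3/4]
6. F_y = 911/136  [F divides EC with EF:FC = 1/4:3/4]
   → F = (667/680, 911/136)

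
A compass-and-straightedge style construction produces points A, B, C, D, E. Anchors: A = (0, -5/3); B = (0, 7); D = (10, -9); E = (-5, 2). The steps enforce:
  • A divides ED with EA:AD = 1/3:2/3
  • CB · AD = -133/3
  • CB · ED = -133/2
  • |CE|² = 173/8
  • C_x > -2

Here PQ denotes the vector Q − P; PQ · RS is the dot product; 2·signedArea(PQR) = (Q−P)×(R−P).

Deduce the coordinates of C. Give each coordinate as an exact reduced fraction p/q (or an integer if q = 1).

C = (-5/4, -3/4)

1. C_x = -5/4  [line -10·x + 22/3·y + -7 = 0 ∩ |CE|² = 173/8]
2. C_y = -3/4  [line -10·x + 22/3·y + -7 = 0 ∩ |CE|² = 173/8]
   → C = (-5/4, -3/4)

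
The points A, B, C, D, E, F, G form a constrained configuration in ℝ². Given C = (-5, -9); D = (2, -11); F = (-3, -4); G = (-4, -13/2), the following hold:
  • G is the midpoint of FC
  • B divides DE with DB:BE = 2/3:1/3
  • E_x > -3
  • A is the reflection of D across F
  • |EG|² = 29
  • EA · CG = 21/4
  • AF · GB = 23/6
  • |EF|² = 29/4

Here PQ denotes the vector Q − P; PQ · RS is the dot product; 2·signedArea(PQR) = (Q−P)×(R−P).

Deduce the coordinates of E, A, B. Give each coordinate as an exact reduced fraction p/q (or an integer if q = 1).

1. A_x = -8  [A is the reflection of D across F]
2. A_y = 3  [A is the reflection of D across F]
   → A = (-8, 3)
3. E_x = -2  [line -1·x + -5/2·y + -23/4 = 0 ∩ |EG|² = 29]
4. E_y = -3/2  [line -1·x + -5/2·y + -23/4 = 0 ∩ |EG|² = 29]
   → E = (-2, -3/2)
5. B_x = -2/3  [B divides DE with DB:BE = 2/3:1/3]
6. B_y = -14/3  [B divides DE with DB:BE = 2/3:1/3]
   → B = (-2/3, -14/3)

A = (-8, 3)
B = (-2/3, -14/3)
E = (-2, -3/2)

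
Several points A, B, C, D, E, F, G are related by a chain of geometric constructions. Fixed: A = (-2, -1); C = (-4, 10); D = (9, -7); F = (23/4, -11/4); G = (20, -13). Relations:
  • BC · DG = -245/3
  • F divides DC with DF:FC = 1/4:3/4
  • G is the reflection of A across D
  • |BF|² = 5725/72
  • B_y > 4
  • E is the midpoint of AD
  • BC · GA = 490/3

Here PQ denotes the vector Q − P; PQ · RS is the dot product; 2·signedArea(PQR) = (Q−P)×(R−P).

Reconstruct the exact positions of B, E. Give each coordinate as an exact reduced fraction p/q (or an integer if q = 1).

B = (1/3, 13/3)
E = (7/2, -4)

1. B_x = 1/3  [line 22·x + -12·y + 134/3 = 0 ∩ |BF|² = 5725/72]
2. B_y = 13/3  [line 22·x + -12·y + 134/3 = 0 ∩ |BF|² = 5725/72]
   → B = (1/3, 13/3)
3. E_x = 7/2  [E is the midpoint of AD]
4. E_y = -4  [E is the midpoint of AD]
   → E = (7/2, -4)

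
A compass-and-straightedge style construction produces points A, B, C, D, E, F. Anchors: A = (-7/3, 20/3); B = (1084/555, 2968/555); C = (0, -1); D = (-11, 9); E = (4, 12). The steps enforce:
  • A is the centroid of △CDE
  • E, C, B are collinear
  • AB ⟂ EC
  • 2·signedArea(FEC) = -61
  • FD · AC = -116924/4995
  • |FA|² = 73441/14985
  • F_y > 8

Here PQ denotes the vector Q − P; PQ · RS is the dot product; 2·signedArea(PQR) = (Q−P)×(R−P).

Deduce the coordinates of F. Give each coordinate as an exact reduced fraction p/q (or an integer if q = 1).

F = (-2801/1665, 14623/1665)

1. F_x = -2801/1665  [FD · AC = -116924/4995 ∩ 2·signedArea(FEC) = -61]
2. F_y = 14623/1665  [FD · AC = -116924/4995 ∩ 2·signedArea(FEC) = -61]
   → F = (-2801/1665, 14623/1665)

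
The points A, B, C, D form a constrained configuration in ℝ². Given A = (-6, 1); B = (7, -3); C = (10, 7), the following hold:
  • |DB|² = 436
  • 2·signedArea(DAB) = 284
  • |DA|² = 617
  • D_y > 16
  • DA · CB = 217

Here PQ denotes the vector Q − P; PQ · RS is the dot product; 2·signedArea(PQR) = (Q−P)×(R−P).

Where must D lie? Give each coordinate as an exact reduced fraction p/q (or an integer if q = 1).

1. D_x = 13  [2·signedArea(DAB) = 284 ∩ DA · CB = 217]
2. D_y = 17  [2·signedArea(DAB) = 284 ∩ DA · CB = 217]
   → D = (13, 17)

D = (13, 17)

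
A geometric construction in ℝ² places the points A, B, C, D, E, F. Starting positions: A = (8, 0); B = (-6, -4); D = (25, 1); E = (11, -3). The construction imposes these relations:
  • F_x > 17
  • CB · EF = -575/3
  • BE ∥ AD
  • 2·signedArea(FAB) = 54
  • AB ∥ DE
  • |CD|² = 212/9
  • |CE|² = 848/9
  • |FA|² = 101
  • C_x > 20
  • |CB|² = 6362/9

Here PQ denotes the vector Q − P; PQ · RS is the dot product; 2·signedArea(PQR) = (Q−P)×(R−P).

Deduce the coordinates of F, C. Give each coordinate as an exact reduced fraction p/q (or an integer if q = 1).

C = (61/3, -1/3)
F = (18, -1)

1. F_x = 18  [line 4·x + -14·y + -86 = 0 ∩ |FA|² = 101]
2. F_y = -1  [line 4·x + -14·y + -86 = 0 ∩ |FA|² = 101]
   → F = (18, -1)
3. C_x = 61/3  [line -7·x + -2·y + 425/3 = 0 ∩ |CE|² = 848/9]
4. C_y = -1/3  [line -7·x + -2·y + 425/3 = 0 ∩ |CE|² = 848/9]
   → C = (61/3, -1/3)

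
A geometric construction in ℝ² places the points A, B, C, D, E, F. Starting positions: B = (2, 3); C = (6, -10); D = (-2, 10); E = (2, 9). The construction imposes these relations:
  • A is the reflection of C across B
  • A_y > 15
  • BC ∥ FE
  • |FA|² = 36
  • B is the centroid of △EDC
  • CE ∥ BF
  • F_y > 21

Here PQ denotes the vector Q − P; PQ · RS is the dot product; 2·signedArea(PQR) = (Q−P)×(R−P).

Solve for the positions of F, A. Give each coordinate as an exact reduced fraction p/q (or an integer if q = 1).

1. F_x = -2  [BC ∥ FE ∩ CE ∥ BF]
2. F_y = 22  [BC ∥ FE ∩ CE ∥ BF]
   → F = (-2, 22)
3. A_x = -2  [A is the reflection of C across B]
4. A_y = 16  [A is the reflection of C across B]
   → A = (-2, 16)

A = (-2, 16)
F = (-2, 22)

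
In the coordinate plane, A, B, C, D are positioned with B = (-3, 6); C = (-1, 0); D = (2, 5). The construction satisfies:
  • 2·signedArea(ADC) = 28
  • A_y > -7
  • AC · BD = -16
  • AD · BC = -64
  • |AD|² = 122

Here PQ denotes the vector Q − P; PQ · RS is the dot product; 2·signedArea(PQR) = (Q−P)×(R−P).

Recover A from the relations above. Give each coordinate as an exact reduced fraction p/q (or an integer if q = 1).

A = (1, -6)

1. A_x = 1  [AC · BD = -16 ∩ AD · BC = -64]
2. A_y = -6  [AC · BD = -16 ∩ AD · BC = -64]
   → A = (1, -6)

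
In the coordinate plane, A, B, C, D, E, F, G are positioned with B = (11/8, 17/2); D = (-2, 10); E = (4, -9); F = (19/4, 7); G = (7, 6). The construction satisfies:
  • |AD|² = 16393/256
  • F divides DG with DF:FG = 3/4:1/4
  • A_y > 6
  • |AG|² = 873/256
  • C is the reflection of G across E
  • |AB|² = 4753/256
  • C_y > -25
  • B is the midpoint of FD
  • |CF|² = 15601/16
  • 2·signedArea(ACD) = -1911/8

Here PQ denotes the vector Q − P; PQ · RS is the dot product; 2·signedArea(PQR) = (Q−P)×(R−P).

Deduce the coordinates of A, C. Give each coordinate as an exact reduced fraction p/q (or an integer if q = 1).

A = (85/16, 27/4)
C = (1, -24)

1. C_x = 1  [C is the reflection of G across E]
2. C_y = -24  [C is the reflection of G across E]
   → C = (1, -24)
3. A_x = 85/16  [line -34·x + -3·y + 1607/8 = 0 ∩ |AG|² = 873/256]
4. A_y = 27/4  [line -34·x + -3·y + 1607/8 = 0 ∩ |AG|² = 873/256]
   → A = (85/16, 27/4)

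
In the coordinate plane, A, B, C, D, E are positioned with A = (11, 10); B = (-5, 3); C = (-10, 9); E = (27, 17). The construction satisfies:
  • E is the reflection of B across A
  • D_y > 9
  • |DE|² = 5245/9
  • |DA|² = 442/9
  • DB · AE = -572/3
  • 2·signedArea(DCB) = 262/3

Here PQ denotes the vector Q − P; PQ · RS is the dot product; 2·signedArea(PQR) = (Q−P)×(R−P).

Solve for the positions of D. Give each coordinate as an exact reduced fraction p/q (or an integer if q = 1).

1. D_x = 4  [2·signedArea(DCB) = 262/3 ∩ DB · AE = -572/3]
2. D_y = 29/3  [2·signedArea(DCB) = 262/3 ∩ DB · AE = -572/3]
   → D = (4, 29/3)

D = (4, 29/3)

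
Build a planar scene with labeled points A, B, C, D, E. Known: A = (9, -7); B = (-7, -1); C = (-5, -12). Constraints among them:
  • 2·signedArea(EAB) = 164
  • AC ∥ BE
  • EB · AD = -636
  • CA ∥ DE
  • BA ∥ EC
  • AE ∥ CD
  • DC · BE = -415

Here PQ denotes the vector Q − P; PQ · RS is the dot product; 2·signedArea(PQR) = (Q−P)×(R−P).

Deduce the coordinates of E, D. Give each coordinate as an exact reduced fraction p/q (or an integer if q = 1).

1. E_x = -21  [BA ∥ EC ∩ AC ∥ BE]
2. E_y = -6  [BA ∥ EC ∩ AC ∥ BE]
   → E = (-21, -6)
3. D_x = -35  [CA ∥ DE ∩ AE ∥ CD]
4. D_y = -11  [CA ∥ DE ∩ AE ∥ CD]
   → D = (-35, -11)

D = (-35, -11)
E = (-21, -6)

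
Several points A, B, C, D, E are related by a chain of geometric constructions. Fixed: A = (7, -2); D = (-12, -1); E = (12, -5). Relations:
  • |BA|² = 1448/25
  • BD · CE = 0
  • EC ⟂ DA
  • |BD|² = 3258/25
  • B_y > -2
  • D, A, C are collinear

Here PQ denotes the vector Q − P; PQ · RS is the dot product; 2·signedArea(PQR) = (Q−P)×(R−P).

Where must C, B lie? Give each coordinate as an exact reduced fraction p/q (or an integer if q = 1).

B = (-3/5, -8/5)
C = (2198/181, -411/181)

1. C_x = 2198/181  [D, A, C are collinear ∩ EC ⟂ DA]
2. C_y = -411/181  [D, A, C are collinear ∩ EC ⟂ DA]
   → C = (2198/181, -411/181)
3. B_x = -3/5  [line 26/181·x + 494/181·y + 806/181 = 0 ∩ |BA|² = 1448/25]
4. B_y = -8/5  [line 26/181·x + 494/181·y + 806/181 = 0 ∩ |BA|² = 1448/25]
   → B = (-3/5, -8/5)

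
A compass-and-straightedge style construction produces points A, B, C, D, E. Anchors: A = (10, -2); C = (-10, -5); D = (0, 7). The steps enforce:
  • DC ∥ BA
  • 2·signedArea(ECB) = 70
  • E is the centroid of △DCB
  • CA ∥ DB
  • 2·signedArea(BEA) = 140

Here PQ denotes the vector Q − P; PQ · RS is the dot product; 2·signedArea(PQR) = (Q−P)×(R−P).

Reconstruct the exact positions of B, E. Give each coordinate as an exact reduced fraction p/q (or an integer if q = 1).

1. B_x = 20  [DC ∥ BA ∩ CA ∥ DB]
2. B_y = 10  [DC ∥ BA ∩ CA ∥ DB]
   → B = (20, 10)
3. E_x = 10/3  [E is the centroid of △DCB]
4. E_y = 4  [E is the centroid of △DCB]
   → E = (10/3, 4)

B = (20, 10)
E = (10/3, 4)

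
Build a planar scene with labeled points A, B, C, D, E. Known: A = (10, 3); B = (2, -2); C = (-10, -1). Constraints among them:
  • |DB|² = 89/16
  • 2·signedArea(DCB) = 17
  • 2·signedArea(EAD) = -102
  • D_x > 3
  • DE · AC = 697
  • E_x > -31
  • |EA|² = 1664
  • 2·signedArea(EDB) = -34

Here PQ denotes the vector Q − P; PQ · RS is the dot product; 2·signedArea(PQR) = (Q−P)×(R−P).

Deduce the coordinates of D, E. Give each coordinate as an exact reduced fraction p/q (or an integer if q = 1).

1. D_x = 4  [line 1·x + 12·y + 5 = 0 ∩ |DB|² = 89/16]
2. D_y = -3/4  [line 1·x + 12·y + 5 = 0 ∩ |DB|² = 89/16]
   → D = (4, -3/4)
3. E_x = -30  [DE · AC = 697 ∩ 2·signedArea(EDB) = -34]
4. E_y = -5  [DE · AC = 697 ∩ 2·signedArea(EDB) = -34]
   → E = (-30, -5)

D = (4, -3/4)
E = (-30, -5)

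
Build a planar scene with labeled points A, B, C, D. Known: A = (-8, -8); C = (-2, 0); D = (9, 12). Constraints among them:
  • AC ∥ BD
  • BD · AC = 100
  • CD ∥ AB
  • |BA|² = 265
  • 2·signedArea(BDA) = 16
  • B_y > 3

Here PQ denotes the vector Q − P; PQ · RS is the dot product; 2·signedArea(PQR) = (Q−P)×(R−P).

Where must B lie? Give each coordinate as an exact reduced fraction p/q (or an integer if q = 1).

1. B_x = 3  [AC ∥ BD ∩ CD ∥ AB]
2. B_y = 4  [AC ∥ BD ∩ CD ∥ AB]
   → B = (3, 4)

B = (3, 4)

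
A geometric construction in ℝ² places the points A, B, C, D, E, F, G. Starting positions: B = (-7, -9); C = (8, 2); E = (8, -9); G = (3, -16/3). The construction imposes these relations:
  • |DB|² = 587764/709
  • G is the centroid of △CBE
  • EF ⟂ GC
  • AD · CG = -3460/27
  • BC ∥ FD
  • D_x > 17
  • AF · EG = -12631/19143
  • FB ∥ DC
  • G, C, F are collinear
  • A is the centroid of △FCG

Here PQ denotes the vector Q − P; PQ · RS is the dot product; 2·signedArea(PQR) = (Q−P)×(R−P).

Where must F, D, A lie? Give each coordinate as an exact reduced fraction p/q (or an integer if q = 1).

A = (9841/2127, -18808/6381)
D = (12677/709, 3893/709)
F = (2042/709, -3906/709)

1. F_x = 2042/709  [G, C, F are collinear ∩ EF ⟂ GC]
2. F_y = -3906/709  [G, C, F are collinear ∩ EF ⟂ GC]
   → F = (2042/709, -3906/709)
3. D_x = 12677/709  [FB ∥ DC ∩ BC ∥ FD]
4. D_y = 3893/709  [FB ∥ DC ∩ BC ∥ FD]
   → D = (12677/709, 3893/709)
5. A_x = 9841/2127  [A is the centroid of △FCG]
6. A_y = -18808/6381  [A is the centroid of △FCG]
   → A = (9841/2127, -18808/6381)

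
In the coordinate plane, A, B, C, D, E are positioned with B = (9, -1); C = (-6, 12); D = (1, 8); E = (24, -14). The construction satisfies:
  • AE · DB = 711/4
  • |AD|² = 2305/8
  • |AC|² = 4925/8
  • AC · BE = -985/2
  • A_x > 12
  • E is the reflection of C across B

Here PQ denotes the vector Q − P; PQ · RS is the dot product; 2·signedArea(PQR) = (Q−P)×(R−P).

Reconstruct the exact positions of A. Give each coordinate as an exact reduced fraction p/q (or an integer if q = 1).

A = (51/4, -17/4)

1. A_x = 51/4  [AC · BE = -985/2 ∩ AE · DB = 711/4]
2. A_y = -17/4  [AC · BE = -985/2 ∩ AE · DB = 711/4]
   → A = (51/4, -17/4)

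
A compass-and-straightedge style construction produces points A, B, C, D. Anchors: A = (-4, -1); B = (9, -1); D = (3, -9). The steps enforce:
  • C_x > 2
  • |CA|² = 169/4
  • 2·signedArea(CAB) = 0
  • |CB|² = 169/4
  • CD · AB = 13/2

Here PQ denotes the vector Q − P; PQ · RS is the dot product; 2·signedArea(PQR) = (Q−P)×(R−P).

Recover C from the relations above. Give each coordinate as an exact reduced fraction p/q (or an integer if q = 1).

C = (5/2, -1)

1. C_x = 5/2  [2·signedArea(CAB) = 0 ∩ CD · AB = 13/2]
2. C_y = -1  [2·signedArea(CAB) = 0 ∩ CD · AB = 13/2]
   → C = (5/2, -1)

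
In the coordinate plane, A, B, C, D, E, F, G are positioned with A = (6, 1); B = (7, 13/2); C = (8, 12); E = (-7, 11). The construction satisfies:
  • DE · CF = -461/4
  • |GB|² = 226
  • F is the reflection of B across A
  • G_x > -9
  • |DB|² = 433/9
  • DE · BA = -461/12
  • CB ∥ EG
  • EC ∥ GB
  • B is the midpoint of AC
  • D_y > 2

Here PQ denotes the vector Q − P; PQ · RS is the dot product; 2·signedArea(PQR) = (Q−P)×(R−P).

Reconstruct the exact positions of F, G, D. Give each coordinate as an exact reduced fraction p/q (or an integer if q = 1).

1. F_x = 5  [F is the reflection of B across A]
2. F_y = -9/2  [F is the reflection of B across A]
   → F = (5, -9/2)
3. G_x = -8  [EC ∥ GB ∩ CB ∥ EG]
4. G_y = 11/2  [EC ∥ GB ∩ CB ∥ EG]
   → G = (-8, 11/2)
5. D_x = 4/3  [line 1·x + 11/2·y + -181/12 = 0 ∩ |DB|² = 433/9]
6. D_y = 5/2  [line 1·x + 11/2·y + -181/12 = 0 ∩ |DB|² = 433/9]
   → D = (4/3, 5/2)

D = (4/3, 5/2)
F = (5, -9/2)
G = (-8, 11/2)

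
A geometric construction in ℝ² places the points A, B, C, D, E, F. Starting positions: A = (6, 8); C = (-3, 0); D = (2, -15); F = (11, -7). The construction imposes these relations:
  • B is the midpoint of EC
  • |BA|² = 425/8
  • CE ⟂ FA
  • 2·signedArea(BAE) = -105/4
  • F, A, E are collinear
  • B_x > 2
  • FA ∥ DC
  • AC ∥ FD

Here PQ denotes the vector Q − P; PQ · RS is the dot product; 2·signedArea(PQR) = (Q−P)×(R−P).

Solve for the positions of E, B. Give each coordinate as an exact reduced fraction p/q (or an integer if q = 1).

1. E_x = 15/2  [F, A, E are collinear ∩ CE ⟂ FA]
2. E_y = 7/2  [F, A, E are collinear ∩ CE ⟂ FA]
   → E = (15/2, 7/2)
3. B_x = 9/4  [B is the midpoint of EC]
4. B_y = 7/4  [B is the midpoint of EC]
   → B = (9/4, 7/4)

B = (9/4, 7/4)
E = (15/2, 7/2)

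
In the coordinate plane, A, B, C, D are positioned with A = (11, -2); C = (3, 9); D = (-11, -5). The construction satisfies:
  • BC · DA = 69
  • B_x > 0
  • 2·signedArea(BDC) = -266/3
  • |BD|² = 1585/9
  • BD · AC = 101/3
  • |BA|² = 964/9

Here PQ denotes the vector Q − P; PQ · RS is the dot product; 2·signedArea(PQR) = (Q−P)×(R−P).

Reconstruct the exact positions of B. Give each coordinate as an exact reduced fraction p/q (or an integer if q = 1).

1. B_x = 1  [BC · DA = 69 ∩ 2·signedArea(BDC) = -266/3]
2. B_y = 2/3  [BC · DA = 69 ∩ 2·signedArea(BDC) = -266/3]
   → B = (1, 2/3)

B = (1, 2/3)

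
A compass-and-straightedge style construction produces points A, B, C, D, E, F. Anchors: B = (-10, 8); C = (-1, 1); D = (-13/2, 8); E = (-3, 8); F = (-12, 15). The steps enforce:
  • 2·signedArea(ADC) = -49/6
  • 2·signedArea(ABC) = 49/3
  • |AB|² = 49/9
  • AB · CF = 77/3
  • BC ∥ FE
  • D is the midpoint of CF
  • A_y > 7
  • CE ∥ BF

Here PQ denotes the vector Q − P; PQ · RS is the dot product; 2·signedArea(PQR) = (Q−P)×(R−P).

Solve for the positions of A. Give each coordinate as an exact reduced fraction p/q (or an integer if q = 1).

1. A_x = -23/3  [2·signedArea(ADC) = -49/6 ∩ AB · CF = 77/3]
2. A_y = 8  [2·signedArea(ADC) = -49/6 ∩ AB · CF = 77/3]
   → A = (-23/3, 8)

A = (-23/3, 8)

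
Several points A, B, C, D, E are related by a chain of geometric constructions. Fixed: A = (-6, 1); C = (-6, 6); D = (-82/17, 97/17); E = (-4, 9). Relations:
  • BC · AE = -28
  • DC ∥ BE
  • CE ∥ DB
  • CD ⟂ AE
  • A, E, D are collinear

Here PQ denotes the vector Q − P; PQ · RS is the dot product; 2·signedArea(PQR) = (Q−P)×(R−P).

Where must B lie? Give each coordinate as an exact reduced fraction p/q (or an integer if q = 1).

1. B_x = -48/17  [DC ∥ BE ∩ CE ∥ DB]
2. B_y = 148/17  [DC ∥ BE ∩ CE ∥ DB]
   → B = (-48/17, 148/17)

B = (-48/17, 148/17)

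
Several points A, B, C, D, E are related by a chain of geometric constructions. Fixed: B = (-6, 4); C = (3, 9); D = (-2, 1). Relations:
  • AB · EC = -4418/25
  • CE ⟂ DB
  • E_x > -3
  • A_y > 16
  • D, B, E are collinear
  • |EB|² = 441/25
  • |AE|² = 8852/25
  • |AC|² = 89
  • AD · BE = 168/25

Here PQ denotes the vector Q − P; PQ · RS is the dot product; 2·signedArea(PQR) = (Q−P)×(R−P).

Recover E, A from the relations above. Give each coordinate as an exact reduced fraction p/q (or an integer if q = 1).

1. E_x = -66/25  [D, B, E are collinear ∩ CE ⟂ DB]
2. E_y = 37/25  [D, B, E are collinear ∩ CE ⟂ DB]
   → E = (-66/25, 37/25)
3. A_x = 8  [AB · EC = -4418/25 ∩ AD · BE = 168/25]
4. A_y = 17  [AB · EC = -4418/25 ∩ AD · BE = 168/25]
   → A = (8, 17)

A = (8, 17)
E = (-66/25, 37/25)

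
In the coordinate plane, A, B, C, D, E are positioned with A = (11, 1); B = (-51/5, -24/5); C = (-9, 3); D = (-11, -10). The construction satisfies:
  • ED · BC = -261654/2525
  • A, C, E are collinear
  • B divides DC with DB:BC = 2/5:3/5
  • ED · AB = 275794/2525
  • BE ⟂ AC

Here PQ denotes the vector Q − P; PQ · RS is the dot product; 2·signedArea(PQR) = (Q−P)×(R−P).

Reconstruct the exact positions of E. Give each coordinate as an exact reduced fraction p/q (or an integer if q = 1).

1. E_x = -951/101  [A, C, E are collinear ∩ BE ⟂ AC]
2. E_y = 1536/505  [A, C, E are collinear ∩ BE ⟂ AC]
   → E = (-951/101, 1536/505)

E = (-951/101, 1536/505)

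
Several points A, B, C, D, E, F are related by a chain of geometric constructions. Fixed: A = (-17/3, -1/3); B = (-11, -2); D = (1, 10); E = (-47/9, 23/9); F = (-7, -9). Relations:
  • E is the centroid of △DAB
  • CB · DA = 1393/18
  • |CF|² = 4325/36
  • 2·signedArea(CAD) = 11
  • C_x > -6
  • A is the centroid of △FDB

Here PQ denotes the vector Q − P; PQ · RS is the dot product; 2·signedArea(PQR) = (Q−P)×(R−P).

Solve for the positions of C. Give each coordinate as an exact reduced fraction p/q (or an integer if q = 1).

1. C_x = -16/3  [2·signedArea(CAD) = 11 ∩ CB · DA = 1393/18]
2. C_y = 11/6  [2·signedArea(CAD) = 11 ∩ CB · DA = 1393/18]
   → C = (-16/3, 11/6)

C = (-16/3, 11/6)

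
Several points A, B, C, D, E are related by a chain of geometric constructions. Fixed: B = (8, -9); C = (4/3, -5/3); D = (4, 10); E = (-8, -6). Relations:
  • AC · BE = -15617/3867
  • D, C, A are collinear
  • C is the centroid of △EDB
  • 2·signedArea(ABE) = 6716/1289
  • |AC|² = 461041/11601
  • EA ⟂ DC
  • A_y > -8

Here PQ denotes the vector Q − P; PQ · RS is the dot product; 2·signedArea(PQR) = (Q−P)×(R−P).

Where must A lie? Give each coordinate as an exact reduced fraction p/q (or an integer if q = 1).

A = (-92/1289, -10070/1289)

1. A_x = -92/1289  [D, C, A are collinear ∩ EA ⟂ DC]
2. A_y = -10070/1289  [D, C, A are collinear ∩ EA ⟂ DC]
   → A = (-92/1289, -10070/1289)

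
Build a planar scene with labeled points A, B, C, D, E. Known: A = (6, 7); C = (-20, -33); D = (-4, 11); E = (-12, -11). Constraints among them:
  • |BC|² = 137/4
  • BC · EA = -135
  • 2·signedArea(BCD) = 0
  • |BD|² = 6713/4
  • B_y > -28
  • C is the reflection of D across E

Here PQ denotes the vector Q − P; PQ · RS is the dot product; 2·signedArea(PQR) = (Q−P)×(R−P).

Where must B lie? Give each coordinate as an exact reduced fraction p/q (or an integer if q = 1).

1. B_x = -18  [2·signedArea(BCD) = 0 ∩ BC · EA = -135]
2. B_y = -55/2  [2·signedArea(BCD) = 0 ∩ BC · EA = -135]
   → B = (-18, -55/2)

B = (-18, -55/2)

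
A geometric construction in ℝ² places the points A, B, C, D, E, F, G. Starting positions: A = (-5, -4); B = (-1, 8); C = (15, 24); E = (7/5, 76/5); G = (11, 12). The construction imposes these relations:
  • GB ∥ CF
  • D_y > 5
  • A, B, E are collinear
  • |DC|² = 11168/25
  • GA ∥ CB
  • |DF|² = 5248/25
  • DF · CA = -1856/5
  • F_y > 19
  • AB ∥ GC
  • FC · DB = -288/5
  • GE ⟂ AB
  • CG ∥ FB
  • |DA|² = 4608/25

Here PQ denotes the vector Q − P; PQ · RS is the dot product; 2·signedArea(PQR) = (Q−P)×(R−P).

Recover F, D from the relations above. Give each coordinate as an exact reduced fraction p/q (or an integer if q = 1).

1. F_x = 3  [CG ∥ FB ∩ GB ∥ CF]
2. F_y = 20  [CG ∥ FB ∩ GB ∥ CF]
   → F = (3, 20)
3. D_x = 23/5  [DF · CA = -1856/5 ∩ FC · DB = -288/5]
4. D_y = 28/5  [DF · CA = -1856/5 ∩ FC · DB = -288/5]
   → D = (23/5, 28/5)

D = (23/5, 28/5)
F = (3, 20)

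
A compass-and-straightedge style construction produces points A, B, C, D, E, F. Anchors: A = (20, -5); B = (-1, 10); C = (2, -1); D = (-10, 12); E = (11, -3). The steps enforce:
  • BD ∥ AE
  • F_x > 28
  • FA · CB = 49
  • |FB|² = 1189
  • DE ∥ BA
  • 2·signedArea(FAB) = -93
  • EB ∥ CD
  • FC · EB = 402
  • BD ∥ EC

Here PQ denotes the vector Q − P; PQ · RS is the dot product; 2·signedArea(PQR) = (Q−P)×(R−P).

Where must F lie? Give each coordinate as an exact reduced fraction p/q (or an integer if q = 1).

1. F_x = 29  [2·signedArea(FAB) = -93 ∩ FC · EB = 402]
2. F_y = -7  [2·signedArea(FAB) = -93 ∩ FC · EB = 402]
   → F = (29, -7)

F = (29, -7)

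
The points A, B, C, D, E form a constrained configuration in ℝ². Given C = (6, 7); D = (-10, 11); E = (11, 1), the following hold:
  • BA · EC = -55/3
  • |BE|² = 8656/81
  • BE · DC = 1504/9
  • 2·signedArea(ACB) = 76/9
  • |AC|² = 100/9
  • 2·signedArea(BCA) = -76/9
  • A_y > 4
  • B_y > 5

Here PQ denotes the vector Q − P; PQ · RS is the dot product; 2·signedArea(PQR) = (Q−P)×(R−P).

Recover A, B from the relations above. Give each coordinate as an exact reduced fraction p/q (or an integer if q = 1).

A = (4, 13/3)
B = (5/3, 49/9)

1. B_x = 5/3  [line -16·x + 4·y + 44/9 = 0 ∩ |BE|² = 8656/81]
2. B_y = 49/9  [line -16·x + 4·y + 44/9 = 0 ∩ |BE|² = 8656/81]
   → B = (5/3, 49/9)
3. A_x = 4  [2·signedArea(ACB) = 76/9 ∩ BA · EC = -55/3]
4. A_y = 13/3  [2·signedArea(ACB) = 76/9 ∩ BA · EC = -55/3]
   → A = (4, 13/3)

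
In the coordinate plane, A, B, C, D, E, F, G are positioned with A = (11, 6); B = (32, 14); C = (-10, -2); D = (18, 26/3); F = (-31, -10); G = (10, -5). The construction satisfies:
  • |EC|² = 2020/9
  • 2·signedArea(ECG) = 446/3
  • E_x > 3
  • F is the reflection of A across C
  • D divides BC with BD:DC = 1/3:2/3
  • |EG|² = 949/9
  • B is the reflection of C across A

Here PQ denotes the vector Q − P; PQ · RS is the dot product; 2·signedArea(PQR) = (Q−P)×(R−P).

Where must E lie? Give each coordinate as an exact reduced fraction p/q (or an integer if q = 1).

1. E_x = 4  [line 3·x + 20·y + -236/3 = 0 ∩ |EC|² = 2020/9]
2. E_y = 10/3  [line 3·x + 20·y + -236/3 = 0 ∩ |EC|² = 2020/9]
   → E = (4, 10/3)

E = (4, 10/3)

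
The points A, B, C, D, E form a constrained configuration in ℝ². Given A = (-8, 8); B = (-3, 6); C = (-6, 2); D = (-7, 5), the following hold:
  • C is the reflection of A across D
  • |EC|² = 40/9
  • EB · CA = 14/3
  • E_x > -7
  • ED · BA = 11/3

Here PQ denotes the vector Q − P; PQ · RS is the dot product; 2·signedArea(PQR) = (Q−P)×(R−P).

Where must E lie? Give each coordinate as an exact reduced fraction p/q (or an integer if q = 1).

E = (-20/3, 4)

1. E_x = -20/3  [EB · CA = 14/3 ∩ ED · BA = 11/3]
2. E_y = 4  [EB · CA = 14/3 ∩ ED · BA = 11/3]
   → E = (-20/3, 4)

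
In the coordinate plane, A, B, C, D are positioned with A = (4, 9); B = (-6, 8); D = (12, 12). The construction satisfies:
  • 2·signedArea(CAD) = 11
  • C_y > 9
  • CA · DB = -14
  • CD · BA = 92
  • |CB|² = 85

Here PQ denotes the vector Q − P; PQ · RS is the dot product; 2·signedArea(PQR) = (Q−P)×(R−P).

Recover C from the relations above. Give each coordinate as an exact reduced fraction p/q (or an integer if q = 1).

C = (3, 10)

1. C_x = 3  [2·signedArea(CAD) = 11 ∩ CD · BA = 92]
2. C_y = 10  [2·signedArea(CAD) = 11 ∩ CD · BA = 92]
   → C = (3, 10)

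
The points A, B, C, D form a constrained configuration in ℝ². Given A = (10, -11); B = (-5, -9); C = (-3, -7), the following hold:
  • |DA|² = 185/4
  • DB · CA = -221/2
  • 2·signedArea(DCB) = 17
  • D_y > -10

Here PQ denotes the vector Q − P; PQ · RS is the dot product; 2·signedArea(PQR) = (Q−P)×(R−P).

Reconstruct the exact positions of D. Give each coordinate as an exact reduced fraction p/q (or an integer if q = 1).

1. D_x = 7/2  [DB · CA = -221/2 ∩ 2·signedArea(DCB) = 17]
2. D_y = -9  [DB · CA = -221/2 ∩ 2·signedArea(DCB) = 17]
   → D = (7/2, -9)

D = (7/2, -9)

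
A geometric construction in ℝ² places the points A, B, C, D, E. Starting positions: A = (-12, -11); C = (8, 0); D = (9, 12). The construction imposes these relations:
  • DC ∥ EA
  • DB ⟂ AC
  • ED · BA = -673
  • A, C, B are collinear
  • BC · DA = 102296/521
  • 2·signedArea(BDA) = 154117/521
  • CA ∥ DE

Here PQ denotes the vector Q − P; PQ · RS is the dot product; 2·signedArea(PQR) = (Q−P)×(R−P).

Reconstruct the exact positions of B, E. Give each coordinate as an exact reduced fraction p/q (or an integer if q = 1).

1. B_x = 7208/521  [A, C, B are collinear ∩ DB ⟂ AC]
2. B_y = 1672/521  [A, C, B are collinear ∩ DB ⟂ AC]
   → B = (7208/521, 1672/521)
3. E_x = -11  [DC ∥ EA ∩ CA ∥ DE]
4. E_y = 1  [DC ∥ EA ∩ CA ∥ DE]
   → E = (-11, 1)

B = (7208/521, 1672/521)
E = (-11, 1)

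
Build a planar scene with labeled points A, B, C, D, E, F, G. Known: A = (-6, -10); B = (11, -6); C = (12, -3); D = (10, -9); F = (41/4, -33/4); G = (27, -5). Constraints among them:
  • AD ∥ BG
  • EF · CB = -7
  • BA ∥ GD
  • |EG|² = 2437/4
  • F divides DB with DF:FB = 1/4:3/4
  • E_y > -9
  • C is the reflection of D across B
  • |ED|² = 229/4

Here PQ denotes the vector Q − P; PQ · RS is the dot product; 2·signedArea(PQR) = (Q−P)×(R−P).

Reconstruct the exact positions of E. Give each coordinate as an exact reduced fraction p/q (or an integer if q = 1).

1. E_x = 5/2  [line 1·x + 3·y + 43/2 = 0 ∩ |EG|² = 2437/4]
2. E_y = -8  [line 1·x + 3·y + 43/2 = 0 ∩ |EG|² = 2437/4]
   → E = (5/2, -8)

E = (5/2, -8)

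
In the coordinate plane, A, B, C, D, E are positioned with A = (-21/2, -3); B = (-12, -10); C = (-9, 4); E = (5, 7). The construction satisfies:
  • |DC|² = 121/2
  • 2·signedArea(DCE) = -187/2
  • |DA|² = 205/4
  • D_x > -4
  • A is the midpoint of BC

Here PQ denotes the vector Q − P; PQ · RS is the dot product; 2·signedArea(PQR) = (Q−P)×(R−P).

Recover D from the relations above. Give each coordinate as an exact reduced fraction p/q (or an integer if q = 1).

D = (-7/2, -3/2)

1. D_x = -7/2  [line -3·x + 14·y + 21/2 = 0 ∩ |DC|² = 121/2]
2. D_y = -3/2  [line -3·x + 14·y + 21/2 = 0 ∩ |DC|² = 121/2]
   → D = (-7/2, -3/2)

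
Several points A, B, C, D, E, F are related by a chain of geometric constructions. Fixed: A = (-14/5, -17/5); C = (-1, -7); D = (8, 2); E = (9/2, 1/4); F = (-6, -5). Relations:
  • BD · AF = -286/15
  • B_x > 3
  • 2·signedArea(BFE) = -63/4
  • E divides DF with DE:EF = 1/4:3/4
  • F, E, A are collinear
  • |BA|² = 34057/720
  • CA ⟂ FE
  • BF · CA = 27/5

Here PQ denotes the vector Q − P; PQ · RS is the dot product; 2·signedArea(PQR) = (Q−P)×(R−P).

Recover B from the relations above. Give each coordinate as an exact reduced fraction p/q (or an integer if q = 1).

B = (23/6, -19/12)

1. B_x = 23/6  [2·signedArea(BFE) = -63/4 ∩ BD · AF = -286/15]
2. B_y = -19/12  [2·signedArea(BFE) = -63/4 ∩ BD · AF = -286/15]
   → B = (23/6, -19/12)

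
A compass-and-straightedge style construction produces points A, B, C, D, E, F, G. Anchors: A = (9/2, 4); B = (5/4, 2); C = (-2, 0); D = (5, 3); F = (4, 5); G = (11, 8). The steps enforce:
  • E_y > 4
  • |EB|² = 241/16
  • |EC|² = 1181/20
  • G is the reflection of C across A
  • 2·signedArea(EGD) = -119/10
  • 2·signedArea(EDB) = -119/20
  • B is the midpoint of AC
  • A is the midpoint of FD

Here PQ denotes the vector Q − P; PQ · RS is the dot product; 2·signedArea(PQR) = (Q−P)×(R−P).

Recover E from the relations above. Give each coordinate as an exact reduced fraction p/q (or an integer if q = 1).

1. E_x = 43/10  [2·signedArea(EGD) = -119/10 ∩ 2·signedArea(EDB) = -119/20]
2. E_y = 22/5  [2·signedArea(EGD) = -119/10 ∩ 2·signedArea(EDB) = -119/20]
   → E = (43/10, 22/5)

E = (43/10, 22/5)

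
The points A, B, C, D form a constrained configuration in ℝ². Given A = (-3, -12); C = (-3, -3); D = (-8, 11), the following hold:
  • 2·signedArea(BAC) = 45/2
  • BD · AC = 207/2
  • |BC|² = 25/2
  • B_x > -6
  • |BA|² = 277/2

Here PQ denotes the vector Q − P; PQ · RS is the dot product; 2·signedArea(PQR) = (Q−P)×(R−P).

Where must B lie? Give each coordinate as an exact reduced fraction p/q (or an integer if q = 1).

1. B_x = -11/2  [2·signedArea(BAC) = 45/2 ∩ BD · AC = 207/2]
2. B_y = -1/2  [2·signedArea(BAC) = 45/2 ∩ BD · AC = 207/2]
   → B = (-11/2, -1/2)

B = (-11/2, -1/2)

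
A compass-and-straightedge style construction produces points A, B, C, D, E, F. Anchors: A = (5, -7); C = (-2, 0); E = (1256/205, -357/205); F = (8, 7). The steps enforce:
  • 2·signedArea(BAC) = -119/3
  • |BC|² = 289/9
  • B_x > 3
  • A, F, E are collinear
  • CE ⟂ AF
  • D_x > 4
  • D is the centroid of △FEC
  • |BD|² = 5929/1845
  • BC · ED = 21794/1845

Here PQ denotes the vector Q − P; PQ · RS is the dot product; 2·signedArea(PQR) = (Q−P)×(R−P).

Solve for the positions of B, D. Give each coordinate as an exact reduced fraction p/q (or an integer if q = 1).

1. B_x = 11/3  [line -7·x + -7·y + 77/3 = 0 ∩ |BC|² = 289/9]
2. B_y = 0  [line -7·x + -7·y + 77/3 = 0 ∩ |BC|² = 289/9]
   → B = (11/3, 0)
3. D_x = 2486/615  [D is the centroid of △FEC]
4. D_y = 1078/615  [D is the centroid of △FEC]
   → D = (2486/615, 1078/615)

B = (11/3, 0)
D = (2486/615, 1078/615)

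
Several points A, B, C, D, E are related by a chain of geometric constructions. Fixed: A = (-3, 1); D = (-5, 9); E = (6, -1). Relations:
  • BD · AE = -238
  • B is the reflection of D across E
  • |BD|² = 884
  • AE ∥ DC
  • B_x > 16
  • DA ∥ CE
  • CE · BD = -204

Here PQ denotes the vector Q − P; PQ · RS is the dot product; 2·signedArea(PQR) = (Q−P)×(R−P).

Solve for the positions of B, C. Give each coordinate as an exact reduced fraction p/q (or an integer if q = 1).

B = (17, -11)
C = (4, 7)

1. B_x = 17  [B is the reflection of D across E]
2. B_y = -11  [B is the reflection of D across E]
   → B = (17, -11)
3. C_x = 4  [DA ∥ CE ∩ AE ∥ DC]
4. C_y = 7  [DA ∥ CE ∩ AE ∥ DC]
   → C = (4, 7)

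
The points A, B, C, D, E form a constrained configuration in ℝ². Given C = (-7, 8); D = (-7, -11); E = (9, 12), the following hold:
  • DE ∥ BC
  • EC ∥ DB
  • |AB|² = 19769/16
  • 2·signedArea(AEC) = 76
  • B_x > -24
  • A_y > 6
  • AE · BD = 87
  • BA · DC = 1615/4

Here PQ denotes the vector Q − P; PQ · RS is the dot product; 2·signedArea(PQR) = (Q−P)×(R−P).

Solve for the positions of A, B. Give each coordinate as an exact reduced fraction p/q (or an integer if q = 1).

A = (5, 25/4)
B = (-23, -15)

1. B_x = -23  [DE ∥ BC ∩ EC ∥ DB]
2. B_y = -15  [DE ∥ BC ∩ EC ∥ DB]
   → B = (-23, -15)
3. A_x = 5  [AE · BD = 87 ∩ BA · DC = 1615/4]
4. A_y = 25/4  [AE · BD = 87 ∩ BA · DC = 1615/4]
   → A = (5, 25/4)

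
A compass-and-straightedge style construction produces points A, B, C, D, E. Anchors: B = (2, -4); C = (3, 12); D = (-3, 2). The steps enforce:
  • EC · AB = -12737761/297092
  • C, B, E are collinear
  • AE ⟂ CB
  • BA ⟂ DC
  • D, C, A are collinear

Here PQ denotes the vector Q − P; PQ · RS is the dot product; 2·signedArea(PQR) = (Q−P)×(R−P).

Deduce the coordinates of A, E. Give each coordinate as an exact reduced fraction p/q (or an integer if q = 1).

A = (-147/34, -7/34)
E = (19325/8738, -2684/4369)

1. A_x = -147/34  [D, C, A are collinear ∩ BA ⟂ DC]
2. A_y = -7/34  [D, C, A are collinear ∩ BA ⟂ DC]
   → A = (-147/34, -7/34)
3. E_x = 19325/8738  [C, B, E are collinear ∩ AE ⟂ CB]
4. E_y = -2684/4369  [C, B, E are collinear ∩ AE ⟂ CB]
   → E = (19325/8738, -2684/4369)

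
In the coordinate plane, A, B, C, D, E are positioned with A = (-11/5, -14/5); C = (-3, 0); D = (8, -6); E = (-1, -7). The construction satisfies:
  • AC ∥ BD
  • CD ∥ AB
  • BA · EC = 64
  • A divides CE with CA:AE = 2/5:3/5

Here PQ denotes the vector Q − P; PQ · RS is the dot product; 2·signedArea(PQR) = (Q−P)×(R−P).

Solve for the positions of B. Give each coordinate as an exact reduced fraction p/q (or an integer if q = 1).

1. B_x = 44/5  [AC ∥ BD ∩ CD ∥ AB]
2. B_y = -44/5  [AC ∥ BD ∩ CD ∥ AB]
   → B = (44/5, -44/5)

B = (44/5, -44/5)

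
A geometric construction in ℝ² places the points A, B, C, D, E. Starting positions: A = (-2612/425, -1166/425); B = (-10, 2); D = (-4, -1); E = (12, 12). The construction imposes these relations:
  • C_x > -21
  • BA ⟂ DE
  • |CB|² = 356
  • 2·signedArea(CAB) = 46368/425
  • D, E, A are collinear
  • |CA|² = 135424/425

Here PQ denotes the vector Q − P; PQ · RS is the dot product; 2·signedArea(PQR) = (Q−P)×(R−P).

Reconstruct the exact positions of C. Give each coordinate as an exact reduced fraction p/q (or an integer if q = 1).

C = (-20, -14)

1. C_x = -20  [line -2016/425·x + -1638/425·y + -63252/425 = 0 ∩ |CB|² = 356]
2. C_y = -14  [line -2016/425·x + -1638/425·y + -63252/425 = 0 ∩ |CB|² = 356]
   → C = (-20, -14)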